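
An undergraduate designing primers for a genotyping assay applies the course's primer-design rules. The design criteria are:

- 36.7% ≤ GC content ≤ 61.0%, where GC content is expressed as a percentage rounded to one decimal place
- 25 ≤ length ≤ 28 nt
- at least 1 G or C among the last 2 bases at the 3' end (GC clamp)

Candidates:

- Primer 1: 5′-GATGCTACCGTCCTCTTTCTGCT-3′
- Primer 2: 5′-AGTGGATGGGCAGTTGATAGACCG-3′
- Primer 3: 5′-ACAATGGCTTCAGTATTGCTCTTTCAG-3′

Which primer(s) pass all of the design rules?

Primer 3 only.

Primer 1 (23 nt, A=2 T=9 G=4 C=8): GC 12/23 = 52.2% ✓; length 23, outside 25–28 ✗; 3' end CT has 1 G/C ✓ — fails.
Primer 2 (24 nt, A=6 T=5 G=10 C=3): GC 13/24 = 54.2% ✓; length 24, outside 25–28 ✗; 3' end CG has 2 G/C ✓ — fails.
Primer 3 (27 nt, A=6 T=10 G=5 C=6): GC 11/27 = 40.7% ✓; length 27 ✓; 3' end AG has 1 G/C ✓ — passes.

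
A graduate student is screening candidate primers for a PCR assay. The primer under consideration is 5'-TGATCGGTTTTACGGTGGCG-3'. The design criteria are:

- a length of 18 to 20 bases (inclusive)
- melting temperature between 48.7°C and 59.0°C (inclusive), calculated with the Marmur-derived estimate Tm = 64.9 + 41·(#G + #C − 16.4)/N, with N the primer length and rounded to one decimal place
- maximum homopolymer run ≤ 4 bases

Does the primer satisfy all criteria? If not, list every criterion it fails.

Meets all criteria.

Base counts: A=2, T=7, G=8, C=3 (length 20).
length: length 20 ✓
Tm: Tm = 64.9 + 41·(11 − 16.4)/20 = 53.8°C ✓
homopolymer run: longest run = 4 ✓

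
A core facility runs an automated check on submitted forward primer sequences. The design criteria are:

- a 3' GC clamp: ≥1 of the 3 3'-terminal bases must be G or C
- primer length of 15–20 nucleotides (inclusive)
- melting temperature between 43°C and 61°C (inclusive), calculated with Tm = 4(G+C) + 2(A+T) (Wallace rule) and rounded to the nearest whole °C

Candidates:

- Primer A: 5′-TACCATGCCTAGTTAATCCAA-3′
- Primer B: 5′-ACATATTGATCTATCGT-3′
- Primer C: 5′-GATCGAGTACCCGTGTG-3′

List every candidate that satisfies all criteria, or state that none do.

Primer B and Primer C.

Primer A (21 nt, A=7 T=6 G=2 C=6): 3' end CAA has 1 G/C ✓; length 21, outside 15–20 ✗; Tm = 2·13 + 4·8 = 58°C ✓ — fails.
Primer B (17 nt, A=5 T=7 G=2 C=3): 3' end CGT has 2 G/C ✓; length 17 ✓; Tm = 2·12 + 4·5 = 44°C ✓ — passes.
Primer C (17 nt, A=3 T=4 G=6 C=4): 3' end GTG has 2 G/C ✓; length 17 ✓; Tm = 2·7 + 4·10 = 54°C ✓ — passes.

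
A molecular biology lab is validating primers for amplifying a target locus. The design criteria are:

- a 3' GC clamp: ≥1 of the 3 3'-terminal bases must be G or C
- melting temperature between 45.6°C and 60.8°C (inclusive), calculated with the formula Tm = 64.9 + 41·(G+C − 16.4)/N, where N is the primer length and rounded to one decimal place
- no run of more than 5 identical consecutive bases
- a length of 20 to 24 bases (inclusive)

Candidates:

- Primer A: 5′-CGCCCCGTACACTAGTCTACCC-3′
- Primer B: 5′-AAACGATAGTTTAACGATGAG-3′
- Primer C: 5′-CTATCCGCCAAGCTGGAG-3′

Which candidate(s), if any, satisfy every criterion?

Primer A (22 nt, A=4 T=4 G=3 C=11): 3' end CCC has 3 G/C ✓; Tm = 64.9 + 41·(14 − 16.4)/22 = 60.4°C ✓; longest run = 4 ✓; length 22 ✓ — passes.
Primer B (21 nt, A=9 T=5 G=5 C=2): 3' end GAG has 2 G/C ✓; Tm = 64.9 + 41·(7 − 16.4)/21 = 46.5°C ✓; longest run = 3 ✓; length 21 ✓ — passes.
Primer C (18 nt, A=4 T=3 G=5 C=6): 3' end GAG has 2 G/C ✓; Tm = 64.9 + 41·(11 − 16.4)/18 = 52.6°C ✓; longest run = 2 ✓; length 18, outside 20–24 ✗ — fails.

Primer A and Primer B.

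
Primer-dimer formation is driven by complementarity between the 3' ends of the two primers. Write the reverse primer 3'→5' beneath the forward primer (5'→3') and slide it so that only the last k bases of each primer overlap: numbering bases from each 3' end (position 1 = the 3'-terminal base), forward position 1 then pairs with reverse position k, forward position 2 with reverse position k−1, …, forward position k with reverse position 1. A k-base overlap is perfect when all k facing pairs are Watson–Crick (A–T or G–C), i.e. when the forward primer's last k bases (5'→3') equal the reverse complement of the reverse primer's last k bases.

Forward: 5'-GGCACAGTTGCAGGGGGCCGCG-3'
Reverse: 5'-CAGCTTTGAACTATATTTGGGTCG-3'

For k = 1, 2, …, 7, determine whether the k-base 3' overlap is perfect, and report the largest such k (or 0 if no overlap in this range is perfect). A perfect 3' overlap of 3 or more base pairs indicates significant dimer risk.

Last 7 bases (5'→3') — forward …GGCCGCG, reverse …TGGGTCG.
Reverse complement of the reverse primer's last 7 bases: CGACCCA; its first k bases are the reverse complement of the reverse primer's last k bases, so a perfect k-base overlap needs the forward primer's last k bases to equal them.
Comparing (forward last k vs required): k=1: G vs C ✗; k=2: CG vs CG ✓; k=3: GCG vs CGA ✗; k=4: CGCG vs CGAC ✗; k=5: CCGCG vs CGACC ✗; k=6: GCCGCG vs CGACCC ✗; k=7: GGCCGCG vs CGACCCA ✗.
Only k = 2 is perfect, so the longest perfect 3' overlap is 2.

Longest perfect overlap: 2 complementary base pairs; below the dimer-risk threshold (threshold 3).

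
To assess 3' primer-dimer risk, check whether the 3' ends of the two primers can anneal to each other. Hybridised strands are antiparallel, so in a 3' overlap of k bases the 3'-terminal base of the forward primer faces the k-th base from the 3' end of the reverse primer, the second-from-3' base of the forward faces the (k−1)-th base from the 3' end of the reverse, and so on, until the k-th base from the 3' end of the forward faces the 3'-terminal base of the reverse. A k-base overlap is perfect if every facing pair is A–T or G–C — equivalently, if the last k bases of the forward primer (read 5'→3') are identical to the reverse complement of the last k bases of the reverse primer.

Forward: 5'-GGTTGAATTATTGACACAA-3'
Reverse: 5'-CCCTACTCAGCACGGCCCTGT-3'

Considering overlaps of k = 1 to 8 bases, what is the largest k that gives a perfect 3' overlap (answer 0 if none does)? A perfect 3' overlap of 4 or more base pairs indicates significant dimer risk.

Longest perfect overlap: 1 complementary base pair; below the dimer-risk threshold (threshold 4).

Last 8 bases (5'→3') — forward …TGACACAA, reverse …GGCCCTGT.
Reverse complement of the reverse primer's last 8 bases: ACAGGGCC; its first k bases are the reverse complement of the reverse primer's last k bases, so a perfect k-base overlap needs the forward primer's last k bases to equal them.
Comparing (forward last k vs required): k=1: A vs A ✓; k=2: AA vs AC ✗; k=3: CAA vs ACA ✗; k=4: ACAA vs ACAG ✗; k=5: CACAA vs ACAGG ✗; k=6: ACACAA vs ACAGGG ✗; k=7: GACACAA vs ACAGGGC ✗; k=8: TGACACAA vs ACAGGGCC ✗.
Only k = 1 is perfect, so the longest perfect 3' overlap is 1.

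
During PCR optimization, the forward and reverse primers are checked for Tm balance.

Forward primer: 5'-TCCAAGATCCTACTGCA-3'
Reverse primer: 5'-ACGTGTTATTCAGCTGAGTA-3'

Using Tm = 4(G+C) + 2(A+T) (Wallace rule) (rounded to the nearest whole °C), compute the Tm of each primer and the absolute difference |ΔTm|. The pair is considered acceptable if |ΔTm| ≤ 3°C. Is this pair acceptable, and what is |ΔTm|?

|ΔTm| = 6°C; the pair is not acceptable.

Forward: A=5 T=4 G=2 C=6 → Tm = 2·9 + 4·8 = 50°C.
Reverse: A=5 T=7 G=5 C=3 → Tm = 2·12 + 4·8 = 56°C.
|ΔTm| = |50 − 56| = 6°C, > 3°C.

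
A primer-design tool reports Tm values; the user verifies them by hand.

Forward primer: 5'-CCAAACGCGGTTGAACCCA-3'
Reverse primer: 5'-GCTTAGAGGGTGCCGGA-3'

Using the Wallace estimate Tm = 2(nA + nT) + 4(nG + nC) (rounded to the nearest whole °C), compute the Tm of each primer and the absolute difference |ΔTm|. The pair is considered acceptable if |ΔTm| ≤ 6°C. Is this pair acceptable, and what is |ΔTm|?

Forward: A=6 T=2 G=4 C=7 → Tm = 2·8 + 4·11 = 60°C.
Reverse: A=3 T=3 G=8 C=3 → Tm = 2·6 + 4·11 = 56°C.
|ΔTm| = |60 − 56| = 4°C, ≤ 6°C.

|ΔTm| = 4°C; the pair is acceptable.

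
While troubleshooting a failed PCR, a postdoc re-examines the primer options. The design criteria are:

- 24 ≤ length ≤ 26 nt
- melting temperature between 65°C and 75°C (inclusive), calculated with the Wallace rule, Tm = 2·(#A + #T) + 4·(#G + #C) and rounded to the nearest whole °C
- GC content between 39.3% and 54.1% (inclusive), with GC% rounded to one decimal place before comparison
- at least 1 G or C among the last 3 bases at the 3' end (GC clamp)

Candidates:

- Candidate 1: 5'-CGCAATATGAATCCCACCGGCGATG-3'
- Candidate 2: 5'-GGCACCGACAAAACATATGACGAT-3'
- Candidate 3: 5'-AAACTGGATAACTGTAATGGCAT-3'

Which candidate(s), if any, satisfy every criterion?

Candidate 1 (25 nt, A=7 T=4 G=6 C=8): length 25 ✓; Tm = 2·11 + 4·14 = 78°C, outside 65–75°C ✗; GC 14/25 = 56.0%, outside 39.3–54.1% ✗; 3' end ATG has 1 G/C ✓ — fails.
Candidate 2 (24 nt, A=10 T=3 G=5 C=6): length 24 ✓; Tm = 2·13 + 4·11 = 70°C ✓; GC 11/24 = 45.8% ✓; 3' end GAT has 1 G/C ✓ — passes.
Candidate 3 (23 nt, A=9 T=6 G=5 C=3): length 23, outside 24–26 ✗; Tm = 2·15 + 4·8 = 62°C, outside 65–75°C ✗; GC 8/23 = 34.8%, outside 39.3–54.1% ✗; 3' end CAT has 1 G/C ✓ — fails.

Candidate 2 only.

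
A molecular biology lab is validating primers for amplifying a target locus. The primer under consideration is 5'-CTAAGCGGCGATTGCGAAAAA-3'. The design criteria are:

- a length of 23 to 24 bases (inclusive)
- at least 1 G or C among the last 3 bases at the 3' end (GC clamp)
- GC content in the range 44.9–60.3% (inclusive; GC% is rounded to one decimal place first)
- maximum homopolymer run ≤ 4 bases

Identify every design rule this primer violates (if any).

Fails: length, GC clamp, homopolymer run.

Base counts: A=8, T=3, G=6, C=4 (length 21).
length: length 21, outside 23–24 ✗
GC clamp: 3' end AAA has 0 G/C, need ≥1 ✗
GC content: GC 10/21 = 47.6% ✓
homopolymer run: longest run = 5, exceeds 4 ✗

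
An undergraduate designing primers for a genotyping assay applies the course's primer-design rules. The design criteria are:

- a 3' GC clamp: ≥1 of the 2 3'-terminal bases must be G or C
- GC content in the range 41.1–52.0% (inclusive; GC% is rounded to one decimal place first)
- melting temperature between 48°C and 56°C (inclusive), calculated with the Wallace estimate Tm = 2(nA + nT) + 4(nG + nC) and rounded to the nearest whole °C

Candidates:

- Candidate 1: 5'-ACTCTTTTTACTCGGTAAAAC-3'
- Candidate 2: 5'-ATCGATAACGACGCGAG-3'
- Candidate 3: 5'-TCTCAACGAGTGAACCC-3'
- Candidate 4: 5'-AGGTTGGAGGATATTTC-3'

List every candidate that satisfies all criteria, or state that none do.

Candidate 1 (21 nt, A=6 T=8 G=2 C=5): 3' end AC has 1 G/C ✓; GC 7/21 = 33.3%, outside 41.1–52.0% ✗; Tm = 2·14 + 4·7 = 56°C ✓ — fails.
Candidate 2 (17 nt, A=6 T=2 G=5 C=4): 3' end AG has 1 G/C ✓; GC 9/17 = 52.9%, outside 41.1–52.0% ✗; Tm = 2·8 + 4·9 = 52°C ✓ — fails.
Candidate 3 (17 nt, A=5 T=3 G=3 C=6): 3' end CC has 2 G/C ✓; GC 9/17 = 52.9%, outside 41.1–52.0% ✗; Tm = 2·8 + 4·9 = 52°C ✓ — fails.
Candidate 4 (17 nt, A=4 T=6 G=6 C=1): 3' end TC has 1 G/C ✓; GC 7/17 = 41.2% ✓; Tm = 2·10 + 4·7 = 48°C ✓ — passes.

Candidate 4 only.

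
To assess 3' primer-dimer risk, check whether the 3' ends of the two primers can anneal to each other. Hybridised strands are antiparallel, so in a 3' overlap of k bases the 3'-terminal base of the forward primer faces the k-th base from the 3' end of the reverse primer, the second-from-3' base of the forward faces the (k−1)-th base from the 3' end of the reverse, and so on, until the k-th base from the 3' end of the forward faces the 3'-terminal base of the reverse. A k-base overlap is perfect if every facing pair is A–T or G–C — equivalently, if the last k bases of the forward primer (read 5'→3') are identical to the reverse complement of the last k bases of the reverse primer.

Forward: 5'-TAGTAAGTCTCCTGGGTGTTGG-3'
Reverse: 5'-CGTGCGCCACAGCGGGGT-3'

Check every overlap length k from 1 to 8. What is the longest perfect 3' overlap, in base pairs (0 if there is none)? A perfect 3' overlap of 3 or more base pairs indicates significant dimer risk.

Last 8 bases (5'→3') — forward …GGTGTTGG, reverse …AGCGGGGT.
Reverse complement of the reverse primer's last 8 bases: ACCCCGCT; its first k bases are the reverse complement of the reverse primer's last k bases, so a perfect k-base overlap needs the forward primer's last k bases to equal them.
Comparing (forward last k vs required): k=1: G vs A ✗; k=2: GG vs AC ✗; k=3: TGG vs ACC ✗; k=4: TTGG vs ACCC ✗; k=5: GTTGG vs ACCCC ✗; k=6: TGTTGG vs ACCCCG ✗; k=7: GTGTTGG vs ACCCCGC ✗; k=8: GGTGTTGG vs ACCCCGCT ✗.
No overlap length from 1 to 8 is perfect, so the longest perfect 3' overlap is 0.

Longest perfect overlap: 0 complementary base pairs; below the dimer-risk threshold (threshold 3).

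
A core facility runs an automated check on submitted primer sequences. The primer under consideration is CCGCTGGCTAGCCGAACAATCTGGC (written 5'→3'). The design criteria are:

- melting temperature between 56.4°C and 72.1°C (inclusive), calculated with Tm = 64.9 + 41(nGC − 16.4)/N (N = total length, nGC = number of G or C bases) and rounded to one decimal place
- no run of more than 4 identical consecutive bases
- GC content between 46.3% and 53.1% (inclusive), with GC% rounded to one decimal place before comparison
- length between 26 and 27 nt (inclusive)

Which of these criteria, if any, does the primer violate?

Base counts: A=5, T=4, G=7, C=9 (length 25).
Tm: Tm = 64.9 + 41·(16 − 16.4)/25 = 64.2°C ✓
homopolymer run: longest run = 2 ✓
GC content: GC 16/25 = 64.0%, outside 46.3–53.1% ✗
length: length 25, outside 26–27 ✗

Fails: GC content, length.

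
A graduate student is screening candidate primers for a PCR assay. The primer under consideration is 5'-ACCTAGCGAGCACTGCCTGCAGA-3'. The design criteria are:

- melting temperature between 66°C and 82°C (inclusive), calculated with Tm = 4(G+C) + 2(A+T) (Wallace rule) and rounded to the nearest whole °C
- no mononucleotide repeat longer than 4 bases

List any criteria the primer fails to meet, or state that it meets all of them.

Meets all criteria.

Base counts: A=6, T=3, G=6, C=8 (length 23).
Tm: Tm = 2·9 + 4·14 = 74°C ✓
homopolymer run: longest run = 2 ✓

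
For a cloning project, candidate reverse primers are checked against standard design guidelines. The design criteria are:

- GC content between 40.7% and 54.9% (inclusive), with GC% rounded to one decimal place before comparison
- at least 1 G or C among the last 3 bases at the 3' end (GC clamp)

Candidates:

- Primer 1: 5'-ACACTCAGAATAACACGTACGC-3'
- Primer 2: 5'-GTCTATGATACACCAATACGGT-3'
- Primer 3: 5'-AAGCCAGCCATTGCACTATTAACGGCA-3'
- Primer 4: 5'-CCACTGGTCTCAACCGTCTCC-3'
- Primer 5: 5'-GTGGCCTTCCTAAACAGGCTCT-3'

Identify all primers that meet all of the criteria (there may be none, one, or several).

Primer 1, Primer 2, Primer 3 and Primer 5.

Primer 1 (22 nt, A=9 T=3 G=3 C=7): GC 10/22 = 45.5% ✓; 3' end CGC has 3 G/C ✓ — passes.
Primer 2 (22 nt, A=7 T=6 G=4 C=5): GC 9/22 = 40.9% ✓; 3' end GGT has 2 G/C ✓ — passes.
Primer 3 (27 nt, A=9 T=5 G=5 C=8): GC 13/27 = 48.1% ✓; 3' end GCA has 2 G/C ✓ — passes.
Primer 4 (21 nt, A=3 T=5 G=3 C=10): GC 13/21 = 61.9%, outside 40.7–54.9% ✗; 3' end TCC has 2 G/C ✓ — fails.
Primer 5 (22 nt, A=4 T=6 G=5 C=7): GC 12/22 = 54.5% ✓; 3' end TCT has 1 G/C ✓ — passes.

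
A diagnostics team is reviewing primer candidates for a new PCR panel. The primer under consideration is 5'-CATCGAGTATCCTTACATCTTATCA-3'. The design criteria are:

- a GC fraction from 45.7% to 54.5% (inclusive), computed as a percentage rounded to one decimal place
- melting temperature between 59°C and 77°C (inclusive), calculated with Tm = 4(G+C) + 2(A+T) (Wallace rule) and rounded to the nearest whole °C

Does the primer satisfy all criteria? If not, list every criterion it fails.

Fails: GC content.

Base counts: A=7, T=9, G=2, C=7 (length 25).
GC content: GC 9/25 = 36.0%, outside 45.7–54.5% ✗
Tm: Tm = 2·16 + 4·9 = 68°C ✓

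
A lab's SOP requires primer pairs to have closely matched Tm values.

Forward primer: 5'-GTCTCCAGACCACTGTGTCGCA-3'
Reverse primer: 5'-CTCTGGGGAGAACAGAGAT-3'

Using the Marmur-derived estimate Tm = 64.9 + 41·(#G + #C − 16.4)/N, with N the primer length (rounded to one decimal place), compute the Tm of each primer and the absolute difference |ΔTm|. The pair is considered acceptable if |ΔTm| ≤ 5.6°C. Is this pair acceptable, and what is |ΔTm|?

|ΔTm| = 7.5°C; the pair is not acceptable.

Forward: G+C = 13, N = 22 → Tm = 64.9 + 41·(13 − 16.4)/22 = 58.6°C.
Reverse: G+C = 10, N = 19 → Tm = 64.9 + 41·(10 − 16.4)/19 = 51.1°C.
|ΔTm| = |58.6 − 51.1| = 7.5°C, > 5.6°C.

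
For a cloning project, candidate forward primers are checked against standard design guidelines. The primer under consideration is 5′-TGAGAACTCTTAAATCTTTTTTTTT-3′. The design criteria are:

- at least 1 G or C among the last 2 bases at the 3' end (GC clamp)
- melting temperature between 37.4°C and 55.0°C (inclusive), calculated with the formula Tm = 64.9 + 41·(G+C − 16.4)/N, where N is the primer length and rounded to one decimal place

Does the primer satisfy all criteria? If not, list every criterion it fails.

Fails: GC clamp.

Base counts: A=6, T=14, G=2, C=3 (length 25).
GC clamp: 3' end TT has 0 G/C, need ≥1 ✗
Tm: Tm = 64.9 + 41·(5 − 16.4)/25 = 46.2°C ✓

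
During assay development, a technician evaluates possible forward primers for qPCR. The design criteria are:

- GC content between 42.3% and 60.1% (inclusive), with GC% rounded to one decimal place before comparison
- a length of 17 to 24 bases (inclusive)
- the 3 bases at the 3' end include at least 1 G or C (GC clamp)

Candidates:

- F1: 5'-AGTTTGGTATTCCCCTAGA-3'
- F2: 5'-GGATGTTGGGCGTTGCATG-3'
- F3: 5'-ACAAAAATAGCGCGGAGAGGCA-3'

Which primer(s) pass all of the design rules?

F2 and F3.

F1 (19 nt, A=4 T=7 G=4 C=4): GC 8/19 = 42.1%, outside 42.3–60.1% ✗; length 19 ✓; 3' end AGA has 1 G/C ✓ — fails.
F2 (19 nt, A=2 T=6 G=9 C=2): GC 11/19 = 57.9% ✓; length 19 ✓; 3' end ATG has 1 G/C ✓ — passes.
F3 (22 nt, A=10 T=1 G=7 C=4): GC 11/22 = 50.0% ✓; length 22 ✓; 3' end GCA has 2 G/C ✓ — passes.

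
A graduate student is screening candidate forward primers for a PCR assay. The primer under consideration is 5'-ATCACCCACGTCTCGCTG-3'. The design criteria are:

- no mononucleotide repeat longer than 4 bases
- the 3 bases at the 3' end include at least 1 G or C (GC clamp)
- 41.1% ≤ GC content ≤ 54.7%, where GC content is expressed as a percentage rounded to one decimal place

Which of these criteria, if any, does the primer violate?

Fails: GC content.

Base counts: A=3, T=4, G=3, C=8 (length 18).
homopolymer run: longest run = 3 ✓
GC clamp: 3' end CTG has 2 G/C ✓
GC content: GC 11/18 = 61.1%, outside 41.1–54.7% ✗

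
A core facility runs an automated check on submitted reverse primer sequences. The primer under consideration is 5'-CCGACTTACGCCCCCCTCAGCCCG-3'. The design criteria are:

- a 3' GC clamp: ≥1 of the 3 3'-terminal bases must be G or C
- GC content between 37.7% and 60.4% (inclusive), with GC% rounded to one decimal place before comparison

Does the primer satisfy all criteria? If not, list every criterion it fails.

Base counts: A=3, T=3, G=4, C=14 (length 24).
GC clamp: 3' end CCG has 3 G/C ✓
GC content: GC 18/24 = 75.0%, outside 37.7–60.4% ✗

Fails: GC content.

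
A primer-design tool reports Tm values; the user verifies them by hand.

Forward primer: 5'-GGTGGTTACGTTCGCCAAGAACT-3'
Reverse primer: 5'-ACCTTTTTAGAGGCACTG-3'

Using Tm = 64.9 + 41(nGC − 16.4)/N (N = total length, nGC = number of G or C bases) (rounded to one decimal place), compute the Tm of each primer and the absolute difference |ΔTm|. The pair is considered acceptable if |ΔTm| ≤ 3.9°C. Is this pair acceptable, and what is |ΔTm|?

|ΔTm| = 11.3°C; the pair is not acceptable.

Forward: G+C = 12, N = 23 → Tm = 64.9 + 41·(12 − 16.4)/23 = 57.1°C.
Reverse: G+C = 8, N = 18 → Tm = 64.9 + 41·(8 − 16.4)/18 = 45.8°C.
|ΔTm| = |57.1 − 45.8| = 11.3°C, > 3.9°C.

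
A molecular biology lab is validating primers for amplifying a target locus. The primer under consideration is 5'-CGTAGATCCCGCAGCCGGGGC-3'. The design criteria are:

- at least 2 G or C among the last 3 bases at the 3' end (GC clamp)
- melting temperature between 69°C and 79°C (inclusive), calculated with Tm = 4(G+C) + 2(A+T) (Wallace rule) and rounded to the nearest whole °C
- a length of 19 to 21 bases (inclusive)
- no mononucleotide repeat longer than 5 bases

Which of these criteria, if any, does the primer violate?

Base counts: A=3, T=2, G=8, C=8 (length 21).
GC clamp: 3' end GGC has 3 G/C ✓
Tm: Tm = 2·5 + 4·16 = 74°C ✓
length: length 21 ✓
homopolymer run: longest run = 4 ✓

Meets all criteria.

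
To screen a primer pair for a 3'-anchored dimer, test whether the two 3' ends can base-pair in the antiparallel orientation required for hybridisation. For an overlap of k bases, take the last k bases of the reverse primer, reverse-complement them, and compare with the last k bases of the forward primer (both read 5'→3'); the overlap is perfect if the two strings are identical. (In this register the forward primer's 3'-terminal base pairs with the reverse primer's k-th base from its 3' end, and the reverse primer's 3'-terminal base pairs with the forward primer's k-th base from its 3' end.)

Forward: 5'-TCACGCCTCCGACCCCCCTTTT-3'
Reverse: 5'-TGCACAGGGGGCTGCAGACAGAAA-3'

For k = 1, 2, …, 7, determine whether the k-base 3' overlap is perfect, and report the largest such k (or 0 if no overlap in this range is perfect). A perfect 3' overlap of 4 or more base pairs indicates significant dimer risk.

Longest perfect overlap: 3 complementary base pairs; below the dimer-risk threshold (threshold 4).

Last 7 bases (5'→3') — forward …CCCTTTT, reverse …ACAGAAA.
Reverse complement of the reverse primer's last 7 bases: TTTCTGT; its first k bases are the reverse complement of the reverse primer's last k bases, so a perfect k-base overlap needs the forward primer's last k bases to equal them.
Comparing (forward last k vs required): k=1: T vs T ✓; k=2: TT vs TT ✓; k=3: TTT vs TTT ✓; k=4: TTTT vs TTTC ✗; k=5: CTTTT vs TTTCT ✗; k=6: CCTTTT vs TTTCTG ✗; k=7: CCCTTTT vs TTTCTGT ✗.
Perfect overlaps at k = 1, 2, 3; the largest is 3.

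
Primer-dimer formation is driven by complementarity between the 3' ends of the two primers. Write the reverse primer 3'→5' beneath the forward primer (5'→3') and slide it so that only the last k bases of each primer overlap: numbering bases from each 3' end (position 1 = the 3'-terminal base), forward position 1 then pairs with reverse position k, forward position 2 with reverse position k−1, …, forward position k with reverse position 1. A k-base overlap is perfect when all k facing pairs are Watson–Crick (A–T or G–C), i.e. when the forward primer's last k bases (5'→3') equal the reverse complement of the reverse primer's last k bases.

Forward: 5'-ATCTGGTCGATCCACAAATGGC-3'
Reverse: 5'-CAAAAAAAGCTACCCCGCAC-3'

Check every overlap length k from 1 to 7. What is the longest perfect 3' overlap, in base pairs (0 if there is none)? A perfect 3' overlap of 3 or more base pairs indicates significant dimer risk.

Longest perfect overlap: 0 complementary base pairs; below the dimer-risk threshold (threshold 3).

Last 7 bases (5'→3') — forward …AAATGGC, reverse …CCCGCAC.
Reverse complement of the reverse primer's last 7 bases: GTGCGGG; its first k bases are the reverse complement of the reverse primer's last k bases, so a perfect k-base overlap needs the forward primer's last k bases to equal them.
Comparing (forward last k vs required): k=1: C vs G ✗; k=2: GC vs GT ✗; k=3: GGC vs GTG ✗; k=4: TGGC vs GTGC ✗; k=5: ATGGC vs GTGCG ✗; k=6: AATGGC vs GTGCGG ✗; k=7: AAATGGC vs GTGCGGG ✗.
No overlap length from 1 to 7 is perfect, so the longest perfect 3' overlap is 0.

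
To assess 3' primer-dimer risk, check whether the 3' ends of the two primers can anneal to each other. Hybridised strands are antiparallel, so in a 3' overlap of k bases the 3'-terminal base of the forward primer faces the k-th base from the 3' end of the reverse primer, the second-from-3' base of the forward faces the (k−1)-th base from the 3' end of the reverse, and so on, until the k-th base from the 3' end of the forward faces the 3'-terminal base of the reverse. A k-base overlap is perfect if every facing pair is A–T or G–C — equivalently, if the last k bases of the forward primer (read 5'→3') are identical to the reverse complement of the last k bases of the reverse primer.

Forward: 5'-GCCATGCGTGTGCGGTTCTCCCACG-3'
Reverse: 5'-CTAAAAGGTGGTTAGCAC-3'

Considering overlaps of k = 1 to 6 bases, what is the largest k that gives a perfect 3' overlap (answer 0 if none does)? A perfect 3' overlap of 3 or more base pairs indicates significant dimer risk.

Longest perfect overlap: 1 complementary base pair; below the dimer-risk threshold (threshold 3).

Last 6 bases (5'→3') — forward …CCCACG, reverse …TAGCAC.
Reverse complement of the reverse primer's last 6 bases: GTGCTA; its first k bases are the reverse complement of the reverse primer's last k bases, so a perfect k-base overlap needs the forward primer's last k bases to equal them.
Comparing (forward last k vs required): k=1: G vs G ✓; k=2: CG vs GT ✗; k=3: ACG vs GTG ✗; k=4: CACG vs GTGC ✗; k=5: CCACG vs GTGCT ✗; k=6: CCCACG vs GTGCTA ✗.
Only k = 1 is perfect, so the longest perfect 3' overlap is 1.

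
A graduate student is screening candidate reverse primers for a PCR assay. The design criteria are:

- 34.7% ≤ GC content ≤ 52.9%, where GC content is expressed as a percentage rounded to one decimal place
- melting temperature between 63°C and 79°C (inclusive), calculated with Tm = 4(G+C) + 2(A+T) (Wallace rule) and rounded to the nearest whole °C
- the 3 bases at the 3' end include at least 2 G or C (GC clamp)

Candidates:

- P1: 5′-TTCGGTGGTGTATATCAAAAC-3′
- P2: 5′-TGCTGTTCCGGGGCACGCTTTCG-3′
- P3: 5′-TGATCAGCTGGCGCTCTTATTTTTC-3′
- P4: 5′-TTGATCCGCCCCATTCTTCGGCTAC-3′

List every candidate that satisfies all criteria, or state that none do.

None of the candidates satisfy all criteria.

P1 (21 nt, A=6 T=7 G=5 C=3): GC 8/21 = 38.1% ✓; Tm = 2·13 + 4·8 = 58°C, outside 63–79°C ✗; 3' end AAC has 1 G/C, need ≥2 ✗ — fails.
P2 (23 nt, A=1 T=7 G=8 C=7): GC 15/23 = 65.2%, outside 34.7–52.9% ✗; Tm = 2·8 + 4·15 = 76°C ✓; 3' end TCG has 2 G/C ✓ — fails.
P3 (25 nt, A=3 T=11 G=5 C=6): GC 11/25 = 44.0% ✓; Tm = 2·14 + 4·11 = 72°C ✓; 3' end TTC has 1 G/C, need ≥2 ✗ — fails.
P4 (25 nt, A=3 T=8 G=4 C=10): GC 14/25 = 56.0%, outside 34.7–52.9% ✗; Tm = 2·11 + 4·14 = 78°C ✓; 3' end TAC has 1 G/C, need ≥2 ✗ — fails.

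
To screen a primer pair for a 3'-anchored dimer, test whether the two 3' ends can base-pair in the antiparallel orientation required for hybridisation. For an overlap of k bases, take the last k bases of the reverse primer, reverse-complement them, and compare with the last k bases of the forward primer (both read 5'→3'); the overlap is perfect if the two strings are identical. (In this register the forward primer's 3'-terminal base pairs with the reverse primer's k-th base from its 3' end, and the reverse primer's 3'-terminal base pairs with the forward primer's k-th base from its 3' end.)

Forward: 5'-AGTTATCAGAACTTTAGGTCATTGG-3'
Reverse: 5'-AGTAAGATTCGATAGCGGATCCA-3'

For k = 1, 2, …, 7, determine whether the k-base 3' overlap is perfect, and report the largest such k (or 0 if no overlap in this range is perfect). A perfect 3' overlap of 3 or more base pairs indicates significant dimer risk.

Longest perfect overlap: 3 complementary base pairs; significant dimer risk (threshold 3).

Last 7 bases (5'→3') — forward …TCATTGG, reverse …GGATCCA.
Reverse complement of the reverse primer's last 7 bases: TGGATCC; its first k bases are the reverse complement of the reverse primer's last k bases, so a perfect k-base overlap needs the forward primer's last k bases to equal them.
Comparing (forward last k vs required): k=1: G vs T ✗; k=2: GG vs TG ✗; k=3: TGG vs TGG ✓; k=4: TTGG vs TGGA ✗; k=5: ATTGG vs TGGAT ✗; k=6: CATTGG vs TGGATC ✗; k=7: TCATTGG vs TGGATCC ✗.
Only k = 3 is perfect, so the longest perfect 3' overlap is 3.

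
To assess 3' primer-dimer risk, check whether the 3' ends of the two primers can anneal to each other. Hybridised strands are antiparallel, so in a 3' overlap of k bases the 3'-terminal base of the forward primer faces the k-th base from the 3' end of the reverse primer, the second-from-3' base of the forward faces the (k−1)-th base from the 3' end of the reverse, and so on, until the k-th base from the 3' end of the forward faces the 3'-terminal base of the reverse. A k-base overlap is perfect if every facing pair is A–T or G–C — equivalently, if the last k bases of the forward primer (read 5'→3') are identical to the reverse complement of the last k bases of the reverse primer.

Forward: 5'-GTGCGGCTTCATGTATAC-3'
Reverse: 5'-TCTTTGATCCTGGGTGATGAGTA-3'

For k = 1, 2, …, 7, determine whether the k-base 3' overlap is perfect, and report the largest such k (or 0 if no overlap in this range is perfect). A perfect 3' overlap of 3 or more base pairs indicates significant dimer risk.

Longest perfect overlap: 3 complementary base pairs; significant dimer risk (threshold 3).

Last 7 bases (5'→3') — forward …TGTATAC, reverse …ATGAGTA.
Reverse complement of the reverse primer's last 7 bases: TACTCAT; its first k bases are the reverse complement of the reverse primer's last k bases, so a perfect k-base overlap needs the forward primer's last k bases to equal them.
Comparing (forward last k vs required): k=1: C vs T ✗; k=2: AC vs TA ✗; k=3: TAC vs TAC ✓; k=4: ATAC vs TACT ✗; k=5: TATAC vs TACTC ✗; k=6: GTATAC vs TACTCA ✗; k=7: TGTATAC vs TACTCAT ✗.
Only k = 3 is perfect, so the longest perfect 3' overlap is 3.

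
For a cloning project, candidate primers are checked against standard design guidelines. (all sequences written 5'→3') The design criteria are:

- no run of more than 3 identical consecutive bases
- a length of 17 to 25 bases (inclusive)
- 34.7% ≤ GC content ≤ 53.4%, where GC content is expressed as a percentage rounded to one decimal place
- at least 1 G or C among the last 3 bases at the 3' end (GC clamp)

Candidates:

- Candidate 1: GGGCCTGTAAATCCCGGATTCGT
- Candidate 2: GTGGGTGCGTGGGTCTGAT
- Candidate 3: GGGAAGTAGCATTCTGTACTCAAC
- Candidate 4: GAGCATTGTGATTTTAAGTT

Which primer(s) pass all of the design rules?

Candidate 3 only.

Candidate 1 (23 nt, A=4 T=6 G=7 C=6): longest run = 3 ✓; length 23 ✓; GC 13/23 = 56.5%, outside 34.7–53.4% ✗; 3' end CGT has 2 G/C ✓ — fails.
Candidate 2 (19 nt, A=1 T=6 G=10 C=2): longest run = 3 ✓; length 19 ✓; GC 12/19 = 63.2%, outside 34.7–53.4% ✗; 3' end GAT has 1 G/C ✓ — fails.
Candidate 3 (24 nt, A=7 T=6 G=6 C=5): longest run = 3 ✓; length 24 ✓; GC 11/24 = 45.8% ✓; 3' end AAC has 1 G/C ✓ — passes.
Candidate 4 (20 nt, A=5 T=9 G=5 C=1): longest run = 4, exceeds 3 ✗; length 20 ✓; GC 6/20 = 30.0%, outside 34.7–53.4% ✗; 3' end GTT has 1 G/C ✓ — fails.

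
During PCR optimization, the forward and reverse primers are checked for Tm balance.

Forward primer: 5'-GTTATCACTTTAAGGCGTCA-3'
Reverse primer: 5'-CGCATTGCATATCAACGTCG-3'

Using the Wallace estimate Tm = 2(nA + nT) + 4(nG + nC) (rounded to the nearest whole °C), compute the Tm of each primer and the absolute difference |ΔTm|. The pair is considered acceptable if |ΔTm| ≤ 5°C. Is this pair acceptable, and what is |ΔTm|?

|ΔTm| = 4°C; the pair is acceptable.

Forward: A=5 T=7 G=4 C=4 → Tm = 2·12 + 4·8 = 56°C.
Reverse: A=5 T=5 G=4 C=6 → Tm = 2·10 + 4·10 = 60°C.
|ΔTm| = |56 − 60| = 4°C, ≤ 5°C.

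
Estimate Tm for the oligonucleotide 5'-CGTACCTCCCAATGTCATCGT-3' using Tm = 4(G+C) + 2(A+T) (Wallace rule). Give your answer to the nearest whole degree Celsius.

Base counts: A=4, T=6, G=3, C=8 (length 21).
Tm = 2·(4+6) + 4·(3+8) = 2·10 + 4·11 = 20 + 44 = 64°C.

64°C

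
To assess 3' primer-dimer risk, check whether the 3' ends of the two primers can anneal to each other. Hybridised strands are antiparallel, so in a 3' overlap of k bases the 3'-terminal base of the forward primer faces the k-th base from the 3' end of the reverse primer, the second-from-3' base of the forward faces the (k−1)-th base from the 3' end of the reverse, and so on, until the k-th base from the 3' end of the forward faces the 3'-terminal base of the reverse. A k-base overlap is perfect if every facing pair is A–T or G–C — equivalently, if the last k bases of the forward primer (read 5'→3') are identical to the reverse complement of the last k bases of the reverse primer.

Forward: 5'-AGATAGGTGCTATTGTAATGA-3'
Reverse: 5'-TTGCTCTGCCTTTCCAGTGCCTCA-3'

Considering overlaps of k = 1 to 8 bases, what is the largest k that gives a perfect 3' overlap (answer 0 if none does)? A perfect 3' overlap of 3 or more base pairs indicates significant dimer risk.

Last 8 bases (5'→3') — forward …TGTAATGA, reverse …GTGCCTCA.
Reverse complement of the reverse primer's last 8 bases: TGAGGCAC; its first k bases are the reverse complement of the reverse primer's last k bases, so a perfect k-base overlap needs the forward primer's last k bases to equal them.
Comparing (forward last k vs required): k=1: A vs T ✗; k=2: GA vs TG ✗; k=3: TGA vs TGA ✓; k=4: ATGA vs TGAG ✗; k=5: AATGA vs TGAGG ✗; k=6: TAATGA vs TGAGGC ✗; k=7: GTAATGA vs TGAGGCA ✗; k=8: TGTAATGA vs TGAGGCAC ✗.
Only k = 3 is perfect, so the longest perfect 3' overlap is 3.

Longest perfect overlap: 3 complementary base pairs; significant dimer risk (threshold 3).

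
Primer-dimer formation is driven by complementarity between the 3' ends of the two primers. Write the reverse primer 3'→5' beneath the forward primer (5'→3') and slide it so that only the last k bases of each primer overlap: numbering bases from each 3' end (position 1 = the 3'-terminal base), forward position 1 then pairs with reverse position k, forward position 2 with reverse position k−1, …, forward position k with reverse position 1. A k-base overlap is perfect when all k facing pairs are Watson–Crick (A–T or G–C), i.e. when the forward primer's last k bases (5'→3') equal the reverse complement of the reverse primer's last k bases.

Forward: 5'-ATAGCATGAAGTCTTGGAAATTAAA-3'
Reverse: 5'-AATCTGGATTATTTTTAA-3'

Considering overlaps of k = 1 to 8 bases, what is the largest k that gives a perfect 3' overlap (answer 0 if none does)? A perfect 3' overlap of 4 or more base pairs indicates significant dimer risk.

Last 8 bases (5'→3') — forward …AAATTAAA, reverse …ATTTTTAA.
Reverse complement of the reverse primer's last 8 bases: TTAAAAAT; its first k bases are the reverse complement of the reverse primer's last k bases, so a perfect k-base overlap needs the forward primer's last k bases to equal them.
Comparing (forward last k vs required): k=1: A vs T ✗; k=2: AA vs TT ✗; k=3: AAA vs TTA ✗; k=4: TAAA vs TTAA ✗; k=5: TTAAA vs TTAAA ✓; k=6: ATTAAA vs TTAAAA ✗; k=7: AATTAAA vs TTAAAAA ✗; k=8: AAATTAAA vs TTAAAAAT ✗.
Only k = 5 is perfect, so the longest perfect 3' overlap is 5.

Longest perfect overlap: 5 complementary base pairs; significant dimer risk (threshold 4).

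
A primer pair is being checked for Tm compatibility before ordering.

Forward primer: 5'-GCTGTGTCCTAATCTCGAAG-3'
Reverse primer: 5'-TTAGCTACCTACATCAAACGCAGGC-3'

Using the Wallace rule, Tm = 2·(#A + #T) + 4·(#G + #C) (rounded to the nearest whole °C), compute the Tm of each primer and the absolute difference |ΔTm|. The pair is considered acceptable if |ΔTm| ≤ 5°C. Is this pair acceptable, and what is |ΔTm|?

|ΔTm| = 14°C; the pair is not acceptable.

Forward: A=4 T=6 G=5 C=5 → Tm = 2·10 + 4·10 = 60°C.
Reverse: A=8 T=5 G=4 C=8 → Tm = 2·13 + 4·12 = 74°C.
|ΔTm| = |60 − 74| = 14°C, > 5°C.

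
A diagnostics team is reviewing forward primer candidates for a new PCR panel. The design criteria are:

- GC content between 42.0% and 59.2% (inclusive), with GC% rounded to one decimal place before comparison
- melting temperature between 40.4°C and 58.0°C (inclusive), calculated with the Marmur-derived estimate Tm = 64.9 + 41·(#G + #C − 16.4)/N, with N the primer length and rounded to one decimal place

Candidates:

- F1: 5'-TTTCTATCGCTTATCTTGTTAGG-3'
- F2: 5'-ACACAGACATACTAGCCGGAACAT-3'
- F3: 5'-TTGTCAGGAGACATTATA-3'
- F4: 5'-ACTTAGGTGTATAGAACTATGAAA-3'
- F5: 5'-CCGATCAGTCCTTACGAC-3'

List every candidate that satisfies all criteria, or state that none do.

F1 (23 nt, A=3 T=12 G=4 C=4): GC 8/23 = 34.8%, outside 42.0–59.2% ✗; Tm = 64.9 + 41·(8 − 16.4)/23 = 49.9°C ✓ — fails.
F2 (24 nt, A=10 T=3 G=4 C=7): GC 11/24 = 45.8% ✓; Tm = 64.9 + 41·(11 − 16.4)/24 = 55.7°C ✓ — passes.
F3 (18 nt, A=6 T=6 G=4 C=2): GC 6/18 = 33.3%, outside 42.0–59.2% ✗; Tm = 64.9 + 41·(6 − 16.4)/18 = 41.2°C ✓ — fails.
F4 (24 nt, A=10 T=7 G=5 C=2): GC 7/24 = 29.2%, outside 42.0–59.2% ✗; Tm = 64.9 + 41·(7 − 16.4)/24 = 48.8°C ✓ — fails.
F5 (18 nt, A=4 T=4 G=3 C=7): GC 10/18 = 55.6% ✓; Tm = 64.9 + 41·(10 − 16.4)/18 = 50.3°C ✓ — passes.

F2 and F5.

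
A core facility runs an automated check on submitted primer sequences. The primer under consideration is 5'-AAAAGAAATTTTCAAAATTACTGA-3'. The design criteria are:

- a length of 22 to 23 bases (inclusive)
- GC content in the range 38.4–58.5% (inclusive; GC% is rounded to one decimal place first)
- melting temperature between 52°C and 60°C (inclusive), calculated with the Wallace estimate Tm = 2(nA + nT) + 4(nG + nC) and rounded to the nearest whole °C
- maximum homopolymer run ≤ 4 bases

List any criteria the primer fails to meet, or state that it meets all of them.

Base counts: A=13, T=7, G=2, C=2 (length 24).
length: length 24, outside 22–23 ✗
GC content: GC 4/24 = 16.7%, outside 38.4–58.5% ✗
Tm: Tm = 2·20 + 4·4 = 56°C ✓
homopolymer run: longest run = 4 ✓

Fails: length, GC content.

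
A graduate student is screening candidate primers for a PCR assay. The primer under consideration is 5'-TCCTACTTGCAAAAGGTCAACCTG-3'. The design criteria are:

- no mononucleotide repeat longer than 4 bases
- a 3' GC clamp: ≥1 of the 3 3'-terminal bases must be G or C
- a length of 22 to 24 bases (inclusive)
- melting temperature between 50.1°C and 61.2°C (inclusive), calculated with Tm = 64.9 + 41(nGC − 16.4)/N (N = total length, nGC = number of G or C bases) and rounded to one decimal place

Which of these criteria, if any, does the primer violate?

Meets all criteria.

Base counts: A=7, T=6, G=4, C=7 (length 24).
homopolymer run: longest run = 4 ✓
GC clamp: 3' end CTG has 2 G/C ✓
length: length 24 ✓
Tm: Tm = 64.9 + 41·(11 − 16.4)/24 = 55.7°C ✓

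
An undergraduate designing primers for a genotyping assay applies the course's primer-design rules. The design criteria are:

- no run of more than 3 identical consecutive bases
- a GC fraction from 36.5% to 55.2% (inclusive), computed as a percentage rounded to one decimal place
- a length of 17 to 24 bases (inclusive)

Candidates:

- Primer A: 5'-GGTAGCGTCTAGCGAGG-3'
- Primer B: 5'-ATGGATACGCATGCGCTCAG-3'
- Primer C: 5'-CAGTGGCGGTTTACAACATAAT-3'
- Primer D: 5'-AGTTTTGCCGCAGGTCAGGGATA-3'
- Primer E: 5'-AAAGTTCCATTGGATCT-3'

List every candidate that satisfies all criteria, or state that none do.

Primer B and Primer C.

Primer A (17 nt, A=3 T=3 G=8 C=3): longest run = 2 ✓; GC 11/17 = 64.7%, outside 36.5–55.2% ✗; length 17 ✓ — fails.
Primer B (20 nt, A=5 T=4 G=6 C=5): longest run = 2 ✓; GC 11/20 = 55.0% ✓; length 20 ✓ — passes.
Primer C (22 nt, A=7 T=6 G=5 C=4): longest run = 3 ✓; GC 9/22 = 40.9% ✓; length 22 ✓ — passes.
Primer D (23 nt, A=5 T=6 G=8 C=4): longest run = 4, exceeds 3 ✗; GC 12/23 = 52.2% ✓; length 23 ✓ — fails.
Primer E (17 nt, A=5 T=6 G=3 C=3): longest run = 3 ✓; GC 6/17 = 35.3%, outside 36.5–55.2% ✗; length 17 ✓ — fails.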